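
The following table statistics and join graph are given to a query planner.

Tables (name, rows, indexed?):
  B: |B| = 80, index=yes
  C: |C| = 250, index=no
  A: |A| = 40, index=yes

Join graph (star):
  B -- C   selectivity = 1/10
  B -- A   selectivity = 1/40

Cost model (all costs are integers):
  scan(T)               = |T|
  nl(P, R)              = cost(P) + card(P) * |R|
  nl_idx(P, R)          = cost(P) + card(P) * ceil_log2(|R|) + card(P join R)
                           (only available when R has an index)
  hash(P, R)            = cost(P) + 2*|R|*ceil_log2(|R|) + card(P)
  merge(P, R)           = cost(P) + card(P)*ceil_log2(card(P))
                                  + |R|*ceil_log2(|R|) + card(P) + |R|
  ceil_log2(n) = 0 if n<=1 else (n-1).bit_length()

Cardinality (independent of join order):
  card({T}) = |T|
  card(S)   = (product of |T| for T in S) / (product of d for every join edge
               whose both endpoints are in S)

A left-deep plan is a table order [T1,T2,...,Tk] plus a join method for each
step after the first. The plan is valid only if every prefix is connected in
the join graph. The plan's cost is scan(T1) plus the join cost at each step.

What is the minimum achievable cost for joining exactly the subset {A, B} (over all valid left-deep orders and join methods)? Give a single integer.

Selinger DP over subsets of {A,B}:
  {B}: scan cost=80, card=80
  {A}: scan cost=40, card=40
  {AB}: card=80; try (B,nl_idx)→400, (A,hash)→640, (A,nl_idx)→640, (B,merge)→960, (A,merge)→1000, (B,hash)→1200 …(+2); best=400 via (B,nl_idx)

400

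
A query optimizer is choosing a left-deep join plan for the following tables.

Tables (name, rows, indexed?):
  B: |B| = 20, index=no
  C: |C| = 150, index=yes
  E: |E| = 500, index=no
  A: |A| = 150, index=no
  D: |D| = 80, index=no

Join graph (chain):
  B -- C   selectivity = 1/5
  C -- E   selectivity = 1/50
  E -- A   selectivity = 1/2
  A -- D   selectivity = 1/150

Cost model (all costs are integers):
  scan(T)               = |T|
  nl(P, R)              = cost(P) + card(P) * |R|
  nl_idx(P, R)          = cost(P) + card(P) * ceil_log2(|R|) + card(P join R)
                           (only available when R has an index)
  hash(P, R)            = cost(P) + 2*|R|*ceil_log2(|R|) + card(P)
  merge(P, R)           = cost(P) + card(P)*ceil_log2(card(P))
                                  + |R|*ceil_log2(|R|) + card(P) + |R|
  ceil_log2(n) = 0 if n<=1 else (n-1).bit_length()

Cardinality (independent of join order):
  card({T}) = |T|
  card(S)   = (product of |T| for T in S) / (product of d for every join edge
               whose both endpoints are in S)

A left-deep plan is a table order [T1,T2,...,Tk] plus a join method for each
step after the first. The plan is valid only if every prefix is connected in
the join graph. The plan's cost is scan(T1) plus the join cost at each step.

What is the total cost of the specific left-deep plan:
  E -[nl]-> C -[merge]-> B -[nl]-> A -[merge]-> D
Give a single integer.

step 1: scan E: cost=500, card=500
step 2: join C via nl
    card(P join C) = 500*150/(50) = 1500
    cost = 500 + 500*150 = 75500
step 3: join B via merge
    card(P join B) = 1500*20/(5) = 6000
    cost = 75500 + 1500*11 + 20*5 + 1500 + 20 = 93620
step 4: join A via nl
    card(P join A) = 6000*150/(2) = 450000
    cost = 93620 + 6000*150 = 993620
step 5: join D via merge
    card(P join D) = 450000*80/(150) = 240000
    cost = 993620 + 450000*19 + 80*7 + 450000 + 80 = 9994260

9994260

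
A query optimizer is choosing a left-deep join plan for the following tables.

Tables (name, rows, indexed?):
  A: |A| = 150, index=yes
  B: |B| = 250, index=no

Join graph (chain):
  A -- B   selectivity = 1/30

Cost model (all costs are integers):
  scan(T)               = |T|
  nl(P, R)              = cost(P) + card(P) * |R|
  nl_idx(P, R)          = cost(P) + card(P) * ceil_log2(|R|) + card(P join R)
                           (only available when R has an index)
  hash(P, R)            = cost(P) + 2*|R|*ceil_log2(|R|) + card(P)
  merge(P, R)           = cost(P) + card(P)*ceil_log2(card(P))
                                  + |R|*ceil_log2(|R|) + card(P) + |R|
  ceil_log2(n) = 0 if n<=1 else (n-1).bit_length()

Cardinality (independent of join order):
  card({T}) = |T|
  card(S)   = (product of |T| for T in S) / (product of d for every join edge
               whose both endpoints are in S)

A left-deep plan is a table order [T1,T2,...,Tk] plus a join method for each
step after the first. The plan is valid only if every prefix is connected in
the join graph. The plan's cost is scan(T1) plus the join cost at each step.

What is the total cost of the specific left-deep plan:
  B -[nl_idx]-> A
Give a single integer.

step 1: scan B: cost=250, card=250
step 2: join A via nl_idx
    card(P join A) = 250*150/(30) = 1250
    cost = 250 + 250*8 + 1250 = 3500

3500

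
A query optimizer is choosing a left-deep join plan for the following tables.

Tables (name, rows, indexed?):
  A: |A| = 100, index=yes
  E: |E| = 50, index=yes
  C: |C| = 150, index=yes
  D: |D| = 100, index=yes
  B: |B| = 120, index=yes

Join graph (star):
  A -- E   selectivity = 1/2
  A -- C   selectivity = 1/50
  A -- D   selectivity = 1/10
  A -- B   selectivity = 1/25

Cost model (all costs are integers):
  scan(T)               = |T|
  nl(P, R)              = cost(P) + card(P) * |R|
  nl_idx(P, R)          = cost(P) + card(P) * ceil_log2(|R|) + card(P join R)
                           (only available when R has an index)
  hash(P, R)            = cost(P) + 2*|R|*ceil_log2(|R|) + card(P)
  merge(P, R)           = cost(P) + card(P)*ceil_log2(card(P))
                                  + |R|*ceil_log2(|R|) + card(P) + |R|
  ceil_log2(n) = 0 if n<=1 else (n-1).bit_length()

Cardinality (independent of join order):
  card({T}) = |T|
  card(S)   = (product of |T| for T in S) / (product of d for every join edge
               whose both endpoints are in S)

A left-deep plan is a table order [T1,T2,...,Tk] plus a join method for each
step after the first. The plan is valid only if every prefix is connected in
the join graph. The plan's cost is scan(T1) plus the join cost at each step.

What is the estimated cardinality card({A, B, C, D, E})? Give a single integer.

Tables in S: A(100), B(120), C(150), D(100), E(50)
Edges inside S: A-E(d=2), A-C(d=50), A-D(d=10), A-B(d=25)
numerator = 100 * 120 * 150 * 100 * 50 = 9000000000
denominator = 2 * 50 * 10 * 25 = 25000
card(S) = 9000000000 / 25000 = 360000

360000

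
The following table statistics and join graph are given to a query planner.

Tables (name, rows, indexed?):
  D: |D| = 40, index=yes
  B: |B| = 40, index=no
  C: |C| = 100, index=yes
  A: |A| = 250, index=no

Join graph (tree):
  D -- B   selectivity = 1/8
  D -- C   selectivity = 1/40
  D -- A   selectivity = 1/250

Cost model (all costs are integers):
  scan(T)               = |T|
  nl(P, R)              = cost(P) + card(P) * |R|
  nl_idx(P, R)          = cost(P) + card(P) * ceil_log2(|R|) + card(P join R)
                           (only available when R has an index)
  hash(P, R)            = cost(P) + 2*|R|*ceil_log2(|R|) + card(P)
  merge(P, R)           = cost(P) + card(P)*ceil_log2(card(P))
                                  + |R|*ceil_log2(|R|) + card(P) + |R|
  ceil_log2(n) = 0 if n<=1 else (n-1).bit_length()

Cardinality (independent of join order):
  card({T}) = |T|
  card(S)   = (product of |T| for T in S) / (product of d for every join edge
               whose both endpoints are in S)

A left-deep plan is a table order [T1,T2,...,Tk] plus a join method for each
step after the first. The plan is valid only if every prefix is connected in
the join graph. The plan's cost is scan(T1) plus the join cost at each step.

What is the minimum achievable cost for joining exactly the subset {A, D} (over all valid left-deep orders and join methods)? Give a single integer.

Selinger DP over subsets of {A,D}:
  {D}: scan cost=40, card=40
  {A}: scan cost=250, card=250
  {AD}: card=40; try (D,hash)→980, (D,nl_idx)→1790, (A,merge)→2570, (D,merge)→2780, (A,hash)→4080, (A,nl)→10040 …(+1); best=980 via (D,hash)

980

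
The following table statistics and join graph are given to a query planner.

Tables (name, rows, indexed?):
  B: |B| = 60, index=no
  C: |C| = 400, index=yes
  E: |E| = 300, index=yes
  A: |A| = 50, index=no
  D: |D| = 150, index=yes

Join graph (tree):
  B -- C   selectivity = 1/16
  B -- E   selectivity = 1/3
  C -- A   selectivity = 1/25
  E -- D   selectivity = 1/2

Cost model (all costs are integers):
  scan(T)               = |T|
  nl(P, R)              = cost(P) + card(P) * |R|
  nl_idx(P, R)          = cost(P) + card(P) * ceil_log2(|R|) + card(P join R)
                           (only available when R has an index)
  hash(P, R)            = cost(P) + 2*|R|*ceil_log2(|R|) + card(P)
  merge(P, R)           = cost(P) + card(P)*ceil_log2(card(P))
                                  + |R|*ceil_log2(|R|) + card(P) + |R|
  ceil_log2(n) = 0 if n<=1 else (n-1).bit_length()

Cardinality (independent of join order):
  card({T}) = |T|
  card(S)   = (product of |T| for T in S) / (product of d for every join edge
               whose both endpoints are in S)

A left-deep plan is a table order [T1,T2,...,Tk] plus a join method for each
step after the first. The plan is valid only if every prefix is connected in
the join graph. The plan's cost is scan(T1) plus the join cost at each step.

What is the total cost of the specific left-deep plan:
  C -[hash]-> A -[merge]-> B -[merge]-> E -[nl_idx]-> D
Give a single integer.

step 1: scan C: cost=400, card=400
step 2: join A via hash
    card(P join A) = 400*50/(25) = 800
    cost = 400 + 2*50*6 + 400 = 1400
step 3: join B via merge
    card(P join B) = 800*60/(16) = 3000
    cost = 1400 + 800*10 + 60*6 + 800 + 60 = 10620
step 4: join E via merge
    card(P join E) = 3000*300/(3) = 300000
    cost = 10620 + 3000*12 + 300*9 + 3000 + 300 = 52620
step 5: join D via nl_idx
    card(P join D) = 300000*150/(2) = 22500000
    cost = 52620 + 300000*8 + 22500000 = 24952620

24952620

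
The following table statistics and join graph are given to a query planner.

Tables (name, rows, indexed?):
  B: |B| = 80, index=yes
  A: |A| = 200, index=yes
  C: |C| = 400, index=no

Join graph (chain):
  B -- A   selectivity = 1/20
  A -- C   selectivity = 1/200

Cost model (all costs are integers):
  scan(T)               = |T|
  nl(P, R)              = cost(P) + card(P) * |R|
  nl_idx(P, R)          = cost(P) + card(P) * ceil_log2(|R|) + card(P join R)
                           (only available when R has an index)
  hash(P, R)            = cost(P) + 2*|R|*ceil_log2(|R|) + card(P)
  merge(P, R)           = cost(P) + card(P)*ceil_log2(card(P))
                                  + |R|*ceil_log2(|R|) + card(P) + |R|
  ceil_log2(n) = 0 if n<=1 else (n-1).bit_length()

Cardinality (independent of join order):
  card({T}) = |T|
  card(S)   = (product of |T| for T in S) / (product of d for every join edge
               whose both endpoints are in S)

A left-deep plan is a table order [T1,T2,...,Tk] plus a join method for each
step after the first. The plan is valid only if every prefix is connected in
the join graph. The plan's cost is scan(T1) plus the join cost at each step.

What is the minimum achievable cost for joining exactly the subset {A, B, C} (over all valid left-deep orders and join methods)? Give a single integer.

5520

Selinger DP over subsets of {A,B,C}:
  {B}: scan cost=80, card=80
  {A}: scan cost=200, card=200
  {C}: scan cost=400, card=400
  {AB}: card=800; try (B,hash)→1520, (A,nl_idx)→1520, (B,nl_idx)→2400, (A,merge)→2520, (B,merge)→2640, (A,hash)→3360 …(+2); best=1520 via (B,hash)
  {AC}: card=400; try (A,hash)→4000, (A,nl_idx)→4000, (C,merge)→6000, (A,merge)→6200, (C,hash)→7600, (C,nl)→80200 …(+1); best=4000 via (A,hash)
  {ABC}: card=1600; try (B,hash)→5520, (B,nl_idx)→8400, (B,merge)→8640, (C,hash)→9520, (C,merge)→14320, (B,nl)→36000 …(+1); best=5520 via (B,hash)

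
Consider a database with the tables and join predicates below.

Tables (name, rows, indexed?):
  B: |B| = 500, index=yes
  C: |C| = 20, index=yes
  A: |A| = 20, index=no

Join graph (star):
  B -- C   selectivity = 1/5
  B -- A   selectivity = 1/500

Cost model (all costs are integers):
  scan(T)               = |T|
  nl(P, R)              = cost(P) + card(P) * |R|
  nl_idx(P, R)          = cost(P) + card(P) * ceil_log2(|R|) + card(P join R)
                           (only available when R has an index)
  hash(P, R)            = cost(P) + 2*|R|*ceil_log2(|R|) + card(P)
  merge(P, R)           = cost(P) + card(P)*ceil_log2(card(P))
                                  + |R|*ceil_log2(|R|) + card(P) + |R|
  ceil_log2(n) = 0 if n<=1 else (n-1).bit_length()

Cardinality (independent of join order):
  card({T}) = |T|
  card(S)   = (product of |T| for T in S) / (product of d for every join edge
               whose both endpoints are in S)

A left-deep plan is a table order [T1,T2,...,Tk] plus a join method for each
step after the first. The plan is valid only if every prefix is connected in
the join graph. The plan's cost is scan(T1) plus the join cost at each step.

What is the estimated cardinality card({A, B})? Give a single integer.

Tables in S: A(20), B(500)
Edges inside S: B-A(d=500)
numerator = 20 * 500 = 10000
denominator = 500 = 500
card(S) = 10000 / 500 = 20

20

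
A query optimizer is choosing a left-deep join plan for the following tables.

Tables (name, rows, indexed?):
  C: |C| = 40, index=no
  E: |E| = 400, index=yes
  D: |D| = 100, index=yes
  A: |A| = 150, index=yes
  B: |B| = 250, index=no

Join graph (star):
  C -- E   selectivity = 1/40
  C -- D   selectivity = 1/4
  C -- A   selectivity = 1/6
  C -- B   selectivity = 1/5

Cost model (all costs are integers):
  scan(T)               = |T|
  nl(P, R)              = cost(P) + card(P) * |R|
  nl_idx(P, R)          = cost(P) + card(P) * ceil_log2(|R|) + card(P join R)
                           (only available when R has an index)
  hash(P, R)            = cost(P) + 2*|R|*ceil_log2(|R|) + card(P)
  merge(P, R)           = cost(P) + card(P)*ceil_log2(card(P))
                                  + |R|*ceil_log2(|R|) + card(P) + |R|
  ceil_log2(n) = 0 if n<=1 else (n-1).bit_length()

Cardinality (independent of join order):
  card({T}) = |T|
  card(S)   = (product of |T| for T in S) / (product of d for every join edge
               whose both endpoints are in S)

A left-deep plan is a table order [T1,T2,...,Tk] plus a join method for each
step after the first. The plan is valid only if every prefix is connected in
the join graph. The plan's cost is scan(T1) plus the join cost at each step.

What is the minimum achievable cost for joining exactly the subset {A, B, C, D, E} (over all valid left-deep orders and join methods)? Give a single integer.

269000

Selinger DP over subsets of {A,B,C,D,E}:
  {C}: scan cost=40, card=40
  {E}: scan cost=400, card=400
  {D}: scan cost=100, card=100
  {A}: scan cost=150, card=150
  {B}: scan cost=250, card=250
  {CE}: card=400; try (E,nl_idx)→800, (C,hash)→1280, (E,merge)→4320, (C,merge)→4680, (E,hash)→7280, (E,nl)→16040 …(+1); best=800 via (E,nl_idx)
  {CD}: card=1000; try (C,hash)→680, (D,merge)→1120, (C,merge)→1180, (D,nl_idx)→1320, (D,hash)→1480, (D,nl)→4040 …(+1); best=680 via (C,hash)
  {AC}: card=1000; try (C,hash)→780, (A,nl_idx)→1360, (A,merge)→1670, (C,merge)→1780, (A,hash)→2480, (A,nl)→6040 …(+1); best=780 via (C,hash)
  {BC}: card=2000; try (C,hash)→980, (B,merge)→2570, (C,merge)→2780, (B,hash)→4080, (B,nl)→10040, (C,nl)→10250; best=980 via (C,hash)
  {CDE}: card=10000; try (D,hash)→2600, (D,merge)→5600, (E,hash)→8880, (D,nl_idx)→13600, (E,merge)→15680, (E,nl_idx)→19680 …(+2); best=2600 via (D,hash)
  {ACE}: card=10000; try (A,hash)→3600, (A,merge)→6150, (E,hash)→8980, (A,nl_idx)→14000, (E,merge)→15780, (E,nl_idx)→19780 …(+2); best=3600 via (A,hash)
  {BCE}: card=20000; try (B,hash)→5200, (B,merge)→7050, (E,hash)→10180, (E,merge)→28980, (E,nl_idx)→38980, (B,nl)→100800 …(+1); best=5200 via (B,hash)
  {ACD}: card=25000; try (D,hash)→3180, (A,hash)→4080, (D,merge)→12580, (A,merge)→13030, (D,nl_idx)→32780, (A,nl_idx)→33680 …(+2); best=3180 via (D,hash)
  {BCD}: card=50000; try (D,hash)→4380, (B,hash)→5680, (B,merge)→13930, (D,merge)→25780, (D,nl_idx)→64980, (D,nl)→200980 …(+1); best=4380 via (D,hash)
  {ABC}: card=50000; try (A,hash)→5380, (B,hash)→5780, (B,merge)→14030, (A,merge)→26330, (A,nl_idx)→66980, (B,nl)→250780 …(+1); best=5380 via (A,hash)
  {ACDE}: card=250000; try (D,hash)→15000, (A,hash)→15000, (E,hash)→35380, (A,merge)→153950, (D,merge)→154400, (D,nl_idx)→323600 …(+6); best=15000 via (D,hash)
  {BCDE}: card=500000; try (B,hash)→16600, (D,hash)→26600, (E,hash)→61580, (B,merge)→154850, (D,merge)→326000, (D,nl_idx)→645200 …(+5); best=16600 via (B,hash)
  {ABCE}: card=500000; try (B,hash)→17600, (A,hash)→27600, (E,hash)→62580, (B,merge)→155850, (A,merge)→326550, (A,nl_idx)→665200 …(+5); best=17600 via (B,hash)
  {ABCD}: card=1250000; try (B,hash)→32180, (D,hash)→56780, (A,hash)→56780, (B,merge)→405430, (A,merge)→855730, (D,merge)→856180 …(+5); best=32180 via (B,hash)
  {ABCDE}: card=12500000; try (B,hash)→269000, (D,hash)→519000, (A,hash)→519000, (E,hash)→1289380, (B,merge)→4767250, (A,merge)→10017950 …(+9); best=269000 via (B,hash)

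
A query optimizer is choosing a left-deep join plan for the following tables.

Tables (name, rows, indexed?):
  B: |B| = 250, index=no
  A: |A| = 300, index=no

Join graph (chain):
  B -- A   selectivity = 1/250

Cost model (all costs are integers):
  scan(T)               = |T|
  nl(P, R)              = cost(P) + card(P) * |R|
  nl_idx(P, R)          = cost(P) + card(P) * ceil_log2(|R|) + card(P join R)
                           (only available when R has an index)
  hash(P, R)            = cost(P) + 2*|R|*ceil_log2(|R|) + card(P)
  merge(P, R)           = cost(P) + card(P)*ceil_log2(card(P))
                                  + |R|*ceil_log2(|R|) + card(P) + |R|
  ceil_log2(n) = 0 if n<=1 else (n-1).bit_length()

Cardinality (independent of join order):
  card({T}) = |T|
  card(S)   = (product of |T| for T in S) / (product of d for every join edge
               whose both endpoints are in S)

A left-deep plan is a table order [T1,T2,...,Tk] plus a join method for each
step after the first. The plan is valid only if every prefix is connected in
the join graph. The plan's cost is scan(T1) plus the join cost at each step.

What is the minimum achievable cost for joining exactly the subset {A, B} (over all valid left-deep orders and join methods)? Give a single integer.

Selinger DP over subsets of {A,B}:
  {B}: scan cost=250, card=250
  {A}: scan cost=300, card=300
  {AB}: card=300; try (B,hash)→4600, (A,merge)→5500, (B,merge)→5550, (A,hash)→5900, (A,nl)→75250, (B,nl)→75300; best=4600 via (B,hash)

4600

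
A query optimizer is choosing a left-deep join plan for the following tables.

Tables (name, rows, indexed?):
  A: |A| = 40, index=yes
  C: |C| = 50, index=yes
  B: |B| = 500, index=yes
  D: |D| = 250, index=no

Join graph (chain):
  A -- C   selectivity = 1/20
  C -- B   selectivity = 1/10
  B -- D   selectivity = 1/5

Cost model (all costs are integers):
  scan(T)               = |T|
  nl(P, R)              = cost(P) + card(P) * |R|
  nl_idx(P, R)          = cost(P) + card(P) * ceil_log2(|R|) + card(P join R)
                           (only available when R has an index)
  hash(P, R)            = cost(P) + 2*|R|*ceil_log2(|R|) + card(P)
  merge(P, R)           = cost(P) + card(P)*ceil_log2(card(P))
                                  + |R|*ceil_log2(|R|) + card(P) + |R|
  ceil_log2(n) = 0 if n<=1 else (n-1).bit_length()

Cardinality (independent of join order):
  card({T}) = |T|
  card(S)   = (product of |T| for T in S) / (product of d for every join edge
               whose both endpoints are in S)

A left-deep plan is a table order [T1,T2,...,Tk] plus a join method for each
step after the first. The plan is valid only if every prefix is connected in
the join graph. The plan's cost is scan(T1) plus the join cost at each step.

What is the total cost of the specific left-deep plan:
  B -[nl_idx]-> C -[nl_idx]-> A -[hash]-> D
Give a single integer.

35000

step 1: scan B: cost=500, card=500
step 2: join C via nl_idx
    card(P join C) = 500*50/(10) = 2500
    cost = 500 + 500*6 + 2500 = 6000
step 3: join A via nl_idx
    card(P join A) = 2500*40/(20) = 5000
    cost = 6000 + 2500*6 + 5000 = 26000
step 4: join D via hash
    card(P join D) = 5000*250/(5) = 250000
    cost = 26000 + 2*250*8 + 5000 = 35000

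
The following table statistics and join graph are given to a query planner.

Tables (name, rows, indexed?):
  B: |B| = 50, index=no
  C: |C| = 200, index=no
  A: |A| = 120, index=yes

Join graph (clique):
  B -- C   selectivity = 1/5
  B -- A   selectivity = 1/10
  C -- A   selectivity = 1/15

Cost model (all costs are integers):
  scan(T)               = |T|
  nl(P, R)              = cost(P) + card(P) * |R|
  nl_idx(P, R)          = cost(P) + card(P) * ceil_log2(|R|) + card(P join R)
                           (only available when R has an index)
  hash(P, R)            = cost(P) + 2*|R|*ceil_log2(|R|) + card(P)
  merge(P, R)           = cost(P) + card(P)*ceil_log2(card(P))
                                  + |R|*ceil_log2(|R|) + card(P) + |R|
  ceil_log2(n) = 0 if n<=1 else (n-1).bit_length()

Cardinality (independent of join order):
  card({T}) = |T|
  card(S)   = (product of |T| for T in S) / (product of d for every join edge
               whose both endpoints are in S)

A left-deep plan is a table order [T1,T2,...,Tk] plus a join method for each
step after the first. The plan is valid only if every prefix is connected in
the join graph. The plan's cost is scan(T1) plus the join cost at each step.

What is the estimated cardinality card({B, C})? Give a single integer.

Tables in S: B(50), C(200)
Edges inside S: B-C(d=5)
numerator = 50 * 200 = 10000
denominator = 5 = 5
card(S) = 10000 / 5 = 2000

2000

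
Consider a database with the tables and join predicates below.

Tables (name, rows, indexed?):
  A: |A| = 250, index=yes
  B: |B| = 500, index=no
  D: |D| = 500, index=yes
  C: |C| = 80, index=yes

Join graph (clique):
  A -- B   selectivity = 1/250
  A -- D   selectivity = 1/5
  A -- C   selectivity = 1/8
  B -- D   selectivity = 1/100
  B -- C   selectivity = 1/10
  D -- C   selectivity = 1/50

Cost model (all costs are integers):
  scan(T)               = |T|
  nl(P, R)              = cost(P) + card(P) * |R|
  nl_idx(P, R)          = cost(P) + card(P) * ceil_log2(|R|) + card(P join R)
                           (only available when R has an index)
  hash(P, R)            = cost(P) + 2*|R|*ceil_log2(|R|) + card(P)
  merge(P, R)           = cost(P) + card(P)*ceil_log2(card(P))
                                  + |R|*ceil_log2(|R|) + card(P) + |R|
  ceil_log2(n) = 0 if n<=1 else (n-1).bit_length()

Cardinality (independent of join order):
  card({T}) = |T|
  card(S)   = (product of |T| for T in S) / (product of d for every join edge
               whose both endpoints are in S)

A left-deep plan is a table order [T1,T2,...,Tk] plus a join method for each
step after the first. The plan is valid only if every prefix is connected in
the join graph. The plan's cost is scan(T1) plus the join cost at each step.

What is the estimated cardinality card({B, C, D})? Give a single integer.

400

Tables in S: B(500), C(80), D(500)
Edges inside S: B-D(d=100), B-C(d=10), D-C(d=50)
numerator = 500 * 80 * 500 = 20000000
denominator = 100 * 10 * 50 = 50000
card(S) = 20000000 / 50000 = 400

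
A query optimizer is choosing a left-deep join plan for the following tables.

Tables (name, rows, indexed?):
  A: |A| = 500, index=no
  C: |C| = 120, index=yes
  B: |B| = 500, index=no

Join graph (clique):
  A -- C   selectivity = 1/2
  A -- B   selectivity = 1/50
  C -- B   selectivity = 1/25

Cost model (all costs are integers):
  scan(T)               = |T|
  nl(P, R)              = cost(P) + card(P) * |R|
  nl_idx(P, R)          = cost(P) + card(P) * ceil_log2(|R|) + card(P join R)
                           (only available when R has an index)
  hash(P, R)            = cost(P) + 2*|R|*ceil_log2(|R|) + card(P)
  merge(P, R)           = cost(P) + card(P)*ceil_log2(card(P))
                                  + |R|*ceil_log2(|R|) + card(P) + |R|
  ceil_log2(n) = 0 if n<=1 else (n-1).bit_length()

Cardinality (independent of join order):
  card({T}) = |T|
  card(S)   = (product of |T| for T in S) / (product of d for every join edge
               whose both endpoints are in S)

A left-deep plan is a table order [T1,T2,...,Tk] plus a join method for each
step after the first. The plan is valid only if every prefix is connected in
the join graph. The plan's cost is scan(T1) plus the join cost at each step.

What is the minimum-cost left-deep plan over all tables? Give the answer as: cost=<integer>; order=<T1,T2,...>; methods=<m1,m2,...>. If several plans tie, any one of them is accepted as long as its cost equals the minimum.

Selinger DP (subsets sized 1..n):
  {A}: scan cost=500, card=500
  {C}: scan cost=120, card=120
  {B}: scan cost=500, card=500
  {AC}: card=30000; try (C,hash)→2680, (A,merge)→6080, (C,merge)→6460, (A,hash)→9240, (C,nl_idx)→34000, (A,nl)→60120 …(+1); best=2680 via (C,hash)
  {AB}: card=5000; try (B,hash)→10000, (A,hash)→10000, (B,merge)→10500, (A,merge)→10500, (B,nl)→250500, (A,nl)→250500; best=10000 via (B,hash)
  {BC}: card=2400; try (C,hash)→2680, (B,merge)→6080, (C,nl_idx)→6400, (C,merge)→6460, (B,hash)→9240, (B,nl)→60120 …(+1); best=2680 via (C,hash)
  {ABC}: card=12000; try (A,hash)→14080, (C,hash)→16680, (A,merge)→38880, (B,hash)→41680, (C,nl_idx)→57000, (C,merge)→80960 …(+4); best=14080 via (A,hash)

cost=14080; order=B,C,A; methods=hash,hash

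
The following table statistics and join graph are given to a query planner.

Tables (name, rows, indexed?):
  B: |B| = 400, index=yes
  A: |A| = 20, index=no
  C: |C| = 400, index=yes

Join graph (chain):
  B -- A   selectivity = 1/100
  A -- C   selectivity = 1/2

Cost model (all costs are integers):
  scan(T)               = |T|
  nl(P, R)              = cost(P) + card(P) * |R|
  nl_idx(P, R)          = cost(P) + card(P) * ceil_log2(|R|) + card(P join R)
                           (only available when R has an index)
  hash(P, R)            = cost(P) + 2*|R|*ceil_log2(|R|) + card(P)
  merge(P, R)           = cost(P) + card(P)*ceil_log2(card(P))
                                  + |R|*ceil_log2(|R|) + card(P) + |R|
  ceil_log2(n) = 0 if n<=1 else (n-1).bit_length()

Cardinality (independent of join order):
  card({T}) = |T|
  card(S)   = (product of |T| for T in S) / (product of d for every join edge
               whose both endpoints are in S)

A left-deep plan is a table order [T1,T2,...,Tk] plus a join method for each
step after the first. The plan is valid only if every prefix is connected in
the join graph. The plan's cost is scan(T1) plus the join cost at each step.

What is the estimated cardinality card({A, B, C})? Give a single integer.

Tables in S: A(20), B(400), C(400)
Edges inside S: B-A(d=100), A-C(d=2)
numerator = 20 * 400 * 400 = 3200000
denominator = 100 * 2 = 200
card(S) = 3200000 / 200 = 16000

16000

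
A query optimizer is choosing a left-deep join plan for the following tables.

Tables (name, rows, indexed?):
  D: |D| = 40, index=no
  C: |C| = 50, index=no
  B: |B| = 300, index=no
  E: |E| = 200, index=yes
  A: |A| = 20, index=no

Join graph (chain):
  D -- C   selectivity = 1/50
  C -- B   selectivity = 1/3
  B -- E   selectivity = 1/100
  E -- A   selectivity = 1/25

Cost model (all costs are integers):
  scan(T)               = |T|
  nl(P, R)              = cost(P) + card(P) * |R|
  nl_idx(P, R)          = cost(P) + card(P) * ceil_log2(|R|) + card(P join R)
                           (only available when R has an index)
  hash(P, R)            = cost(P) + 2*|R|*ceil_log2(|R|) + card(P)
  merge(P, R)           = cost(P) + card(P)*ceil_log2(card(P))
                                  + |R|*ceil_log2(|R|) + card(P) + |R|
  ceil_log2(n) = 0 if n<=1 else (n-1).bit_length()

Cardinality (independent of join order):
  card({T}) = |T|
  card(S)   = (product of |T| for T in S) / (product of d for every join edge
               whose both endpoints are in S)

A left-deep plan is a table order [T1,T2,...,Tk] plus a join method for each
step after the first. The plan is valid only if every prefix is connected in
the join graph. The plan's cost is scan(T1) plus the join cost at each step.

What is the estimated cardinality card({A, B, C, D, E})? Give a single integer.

6400

Tables in S: A(20), B(300), C(50), D(40), E(200)
Edges inside S: D-C(d=50), C-B(d=3), B-E(d=100), E-A(d=25)
numerator = 20 * 300 * 50 * 40 * 200 = 2400000000
denominator = 50 * 3 * 100 * 25 = 375000
card(S) = 2400000000 / 375000 = 6400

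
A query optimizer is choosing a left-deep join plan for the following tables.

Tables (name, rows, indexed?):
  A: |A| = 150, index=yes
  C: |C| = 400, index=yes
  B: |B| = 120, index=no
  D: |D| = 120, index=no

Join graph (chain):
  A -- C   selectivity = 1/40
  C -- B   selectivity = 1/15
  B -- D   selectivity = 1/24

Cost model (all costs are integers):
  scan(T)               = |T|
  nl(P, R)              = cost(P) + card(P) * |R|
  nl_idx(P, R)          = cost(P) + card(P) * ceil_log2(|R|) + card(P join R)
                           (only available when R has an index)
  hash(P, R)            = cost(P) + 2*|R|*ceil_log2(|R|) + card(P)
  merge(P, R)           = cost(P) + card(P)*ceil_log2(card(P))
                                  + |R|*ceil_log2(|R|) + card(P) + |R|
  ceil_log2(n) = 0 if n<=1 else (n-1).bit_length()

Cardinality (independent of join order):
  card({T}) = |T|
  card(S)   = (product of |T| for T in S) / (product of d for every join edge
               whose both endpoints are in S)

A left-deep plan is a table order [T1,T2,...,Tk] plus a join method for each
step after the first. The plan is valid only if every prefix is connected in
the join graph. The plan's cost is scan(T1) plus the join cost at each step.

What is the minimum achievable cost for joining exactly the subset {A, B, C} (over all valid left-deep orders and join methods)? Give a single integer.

Selinger DP over subsets of {A,B,C}:
  {A}: scan cost=150, card=150
  {C}: scan cost=400, card=400
  {B}: scan cost=120, card=120
  {AC}: card=1500; try (C,nl_idx)→3000, (A,hash)→3200, (A,nl_idx)→5100, (C,merge)→5500, (A,merge)→5750, (C,hash)→7500 …(+2); best=3000 via (C,nl_idx)
  {BC}: card=3200; try (B,hash)→2480, (C,nl_idx)→4400, (C,merge)→5080, (B,merge)→5360, (C,hash)→7440, (C,nl)→48120 …(+1); best=2480 via (B,hash)
  {ABC}: card=12000; try (B,hash)→6180, (A,hash)→8080, (B,merge)→21960, (A,nl_idx)→40080, (A,merge)→45430, (B,nl)→183000 …(+1); best=6180 via (B,hash)

6180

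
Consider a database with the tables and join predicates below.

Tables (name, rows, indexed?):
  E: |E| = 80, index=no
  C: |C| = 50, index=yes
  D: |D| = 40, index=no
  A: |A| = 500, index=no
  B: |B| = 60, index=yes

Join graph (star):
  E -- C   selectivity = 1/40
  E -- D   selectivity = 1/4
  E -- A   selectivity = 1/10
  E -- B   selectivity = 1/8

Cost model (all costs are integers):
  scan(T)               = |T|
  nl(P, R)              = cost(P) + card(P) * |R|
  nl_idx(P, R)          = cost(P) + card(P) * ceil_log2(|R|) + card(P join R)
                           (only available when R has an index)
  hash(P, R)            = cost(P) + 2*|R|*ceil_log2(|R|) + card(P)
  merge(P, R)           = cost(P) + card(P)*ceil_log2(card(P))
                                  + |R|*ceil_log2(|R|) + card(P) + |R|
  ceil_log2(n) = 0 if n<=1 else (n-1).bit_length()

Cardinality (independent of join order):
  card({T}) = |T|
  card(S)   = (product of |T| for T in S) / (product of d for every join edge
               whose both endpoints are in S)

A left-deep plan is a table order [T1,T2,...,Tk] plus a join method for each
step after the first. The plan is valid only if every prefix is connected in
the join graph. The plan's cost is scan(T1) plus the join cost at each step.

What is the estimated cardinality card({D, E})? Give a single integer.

Tables in S: D(40), E(80)
Edges inside S: E-D(d=4)
numerator = 40 * 80 = 3200
denominator = 4 = 4
card(S) = 3200 / 4 = 800

800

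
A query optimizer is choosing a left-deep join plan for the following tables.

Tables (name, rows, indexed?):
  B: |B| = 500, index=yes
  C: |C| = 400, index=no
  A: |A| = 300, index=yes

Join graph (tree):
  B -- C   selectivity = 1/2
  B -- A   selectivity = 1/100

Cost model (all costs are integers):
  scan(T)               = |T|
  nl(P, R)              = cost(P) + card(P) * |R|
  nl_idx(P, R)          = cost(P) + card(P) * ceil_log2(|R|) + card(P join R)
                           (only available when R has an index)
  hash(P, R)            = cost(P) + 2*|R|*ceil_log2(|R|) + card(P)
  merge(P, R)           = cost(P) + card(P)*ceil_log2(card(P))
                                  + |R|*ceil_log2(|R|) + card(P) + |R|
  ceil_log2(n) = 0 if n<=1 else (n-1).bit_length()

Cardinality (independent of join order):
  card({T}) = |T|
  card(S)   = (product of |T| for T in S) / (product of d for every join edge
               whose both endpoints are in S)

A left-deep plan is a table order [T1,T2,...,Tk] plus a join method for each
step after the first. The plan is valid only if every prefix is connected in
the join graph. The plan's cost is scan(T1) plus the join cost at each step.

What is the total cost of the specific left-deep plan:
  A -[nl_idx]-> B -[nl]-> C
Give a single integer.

step 1: scan A: cost=300, card=300
step 2: join B via nl_idx
    card(P join B) = 300*500/(100) = 1500
    cost = 300 + 300*9 + 1500 = 4500
step 3: join C via nl
    card(P join C) = 1500*400/(2) = 300000
    cost = 4500 + 1500*400 = 604500

604500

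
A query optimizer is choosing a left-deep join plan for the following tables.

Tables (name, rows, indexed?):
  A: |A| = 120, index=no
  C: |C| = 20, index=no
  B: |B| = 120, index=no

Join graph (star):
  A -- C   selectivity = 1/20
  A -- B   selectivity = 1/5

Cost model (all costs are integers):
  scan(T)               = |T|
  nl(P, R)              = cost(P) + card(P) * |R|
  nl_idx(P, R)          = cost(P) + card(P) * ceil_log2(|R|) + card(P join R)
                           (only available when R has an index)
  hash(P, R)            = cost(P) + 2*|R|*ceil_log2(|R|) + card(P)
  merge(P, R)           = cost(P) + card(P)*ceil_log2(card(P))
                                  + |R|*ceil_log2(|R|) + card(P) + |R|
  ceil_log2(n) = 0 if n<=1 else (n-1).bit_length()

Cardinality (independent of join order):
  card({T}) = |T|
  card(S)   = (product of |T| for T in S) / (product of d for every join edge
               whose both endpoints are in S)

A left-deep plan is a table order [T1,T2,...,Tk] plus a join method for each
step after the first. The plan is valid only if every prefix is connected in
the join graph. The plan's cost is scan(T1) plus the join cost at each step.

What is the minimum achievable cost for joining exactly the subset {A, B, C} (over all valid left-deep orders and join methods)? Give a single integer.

2240

Selinger DP over subsets of {A,B,C}:
  {A}: scan cost=120, card=120
  {C}: scan cost=20, card=20
  {B}: scan cost=120, card=120
  {AC}: card=120; try (C,hash)→440, (A,merge)→1100, (C,merge)→1200, (A,hash)→1720, (A,nl)→2420, (C,nl)→2520; best=440 via (C,hash)
  {AB}: card=2880; try (B,hash)→1920, (A,hash)→1920, (B,merge)→2040, (A,merge)→2040, (B,nl)→14520, (A,nl)→14520; best=1920 via (B,hash)
  {ABC}: card=2880; try (B,hash)→2240, (B,merge)→2360, (C,hash)→5000, (B,nl)→14840, (C,merge)→39480, (C,nl)→59520; best=2240 via (B,hash)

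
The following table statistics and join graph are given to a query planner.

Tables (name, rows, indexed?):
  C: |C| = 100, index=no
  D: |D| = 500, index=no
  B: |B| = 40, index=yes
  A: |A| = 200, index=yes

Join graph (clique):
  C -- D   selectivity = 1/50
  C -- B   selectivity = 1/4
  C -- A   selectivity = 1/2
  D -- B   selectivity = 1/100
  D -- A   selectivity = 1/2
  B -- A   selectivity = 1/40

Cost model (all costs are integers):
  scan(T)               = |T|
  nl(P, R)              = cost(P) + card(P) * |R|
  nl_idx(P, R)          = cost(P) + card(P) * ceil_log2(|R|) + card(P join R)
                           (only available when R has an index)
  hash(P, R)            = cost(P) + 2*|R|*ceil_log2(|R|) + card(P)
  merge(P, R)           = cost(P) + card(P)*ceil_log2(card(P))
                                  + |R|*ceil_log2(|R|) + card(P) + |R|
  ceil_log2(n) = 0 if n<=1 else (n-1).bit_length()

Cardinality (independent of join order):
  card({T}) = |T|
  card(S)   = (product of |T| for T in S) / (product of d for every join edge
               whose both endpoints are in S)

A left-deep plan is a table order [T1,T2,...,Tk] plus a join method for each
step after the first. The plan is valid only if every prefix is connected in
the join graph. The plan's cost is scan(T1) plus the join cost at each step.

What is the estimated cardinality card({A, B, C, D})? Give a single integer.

Tables in S: A(200), B(40), C(100), D(500)
Edges inside S: C-D(d=50), C-B(d=4), C-A(d=2), D-B(d=100), D-A(d=2), B-A(d=40)
numerator = 200 * 40 * 100 * 500 = 400000000
denominator = 50 * 4 * 2 * 100 * 2 * 40 = 3200000
card(S) = 400000000 / 3200000 = 125

125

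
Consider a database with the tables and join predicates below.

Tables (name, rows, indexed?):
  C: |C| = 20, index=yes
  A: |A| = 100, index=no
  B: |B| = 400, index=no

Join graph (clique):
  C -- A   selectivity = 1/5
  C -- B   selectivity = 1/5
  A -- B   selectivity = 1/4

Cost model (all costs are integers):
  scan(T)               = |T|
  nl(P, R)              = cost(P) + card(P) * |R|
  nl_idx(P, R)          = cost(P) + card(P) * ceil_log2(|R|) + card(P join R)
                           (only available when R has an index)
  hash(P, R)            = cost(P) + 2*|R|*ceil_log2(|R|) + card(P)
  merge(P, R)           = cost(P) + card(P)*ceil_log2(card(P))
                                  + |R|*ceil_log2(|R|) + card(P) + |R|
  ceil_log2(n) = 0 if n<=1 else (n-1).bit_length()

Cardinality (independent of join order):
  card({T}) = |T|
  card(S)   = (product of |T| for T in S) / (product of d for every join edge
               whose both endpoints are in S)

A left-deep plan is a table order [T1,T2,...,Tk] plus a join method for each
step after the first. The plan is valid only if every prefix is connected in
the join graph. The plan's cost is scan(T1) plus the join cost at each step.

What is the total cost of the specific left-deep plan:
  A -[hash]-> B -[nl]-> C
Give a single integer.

207400

step 1: scan A: cost=100, card=100
step 2: join B via hash
    card(P join B) = 100*400/(4) = 10000
    cost = 100 + 2*400*9 + 100 = 7400
step 3: join C via nl
    card(P join C) = 10000*20/(5*5) = 8000
    cost = 7400 + 10000*20 = 207400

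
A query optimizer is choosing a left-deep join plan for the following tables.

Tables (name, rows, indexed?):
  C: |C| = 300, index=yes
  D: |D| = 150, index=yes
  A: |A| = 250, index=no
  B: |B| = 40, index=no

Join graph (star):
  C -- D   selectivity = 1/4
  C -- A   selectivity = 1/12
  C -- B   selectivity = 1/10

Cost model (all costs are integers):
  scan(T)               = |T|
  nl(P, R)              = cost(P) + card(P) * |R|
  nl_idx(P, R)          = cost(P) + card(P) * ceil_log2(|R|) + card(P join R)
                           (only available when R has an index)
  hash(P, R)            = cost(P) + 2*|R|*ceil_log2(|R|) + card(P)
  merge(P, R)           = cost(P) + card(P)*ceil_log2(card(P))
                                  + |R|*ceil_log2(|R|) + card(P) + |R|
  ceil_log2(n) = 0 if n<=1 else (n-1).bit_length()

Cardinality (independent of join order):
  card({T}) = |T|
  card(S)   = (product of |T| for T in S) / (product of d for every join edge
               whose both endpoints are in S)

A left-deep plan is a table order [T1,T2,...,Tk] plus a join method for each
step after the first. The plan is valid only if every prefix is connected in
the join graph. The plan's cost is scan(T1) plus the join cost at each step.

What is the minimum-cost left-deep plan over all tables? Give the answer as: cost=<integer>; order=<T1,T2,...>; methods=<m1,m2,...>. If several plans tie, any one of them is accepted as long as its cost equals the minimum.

cost=33680; order=C,B,A,D; methods=hash,hash,hash

Selinger DP (subsets sized 1..n):
  {C}: scan cost=300, card=300
  {D}: scan cost=150, card=150
  {A}: scan cost=250, card=250
  {B}: scan cost=40, card=40
  {CD}: card=11250; try (D,hash)→3000, (C,merge)→4500, (D,merge)→4650, (C,hash)→5700, (C,nl_idx)→12750, (D,nl_idx)→13950 …(+2); best=3000 via (D,hash)
  {AC}: card=6250; try (A,hash)→4600, (C,merge)→5500, (A,merge)→5550, (C,hash)→5900, (C,nl_idx)→8750, (C,nl)→75250 …(+1); best=4600 via (A,hash)
  {BC}: card=1200; try (B,hash)→1080, (C,nl_idx)→1600, (C,merge)→3320, (B,merge)→3580, (C,hash)→5480, (C,nl)→12040 …(+1); best=1080 via (B,hash)
  {ACD}: card=234375; try (D,hash)→13250, (A,hash)→18250, (D,merge)→93450, (A,merge)→174000, (D,nl_idx)→288975, (D,nl)→942100 …(+1); best=13250 via (D,hash)
  {BCD}: card=45000; try (D,hash)→4680, (B,hash)→14730, (D,merge)→16830, (D,nl_idx)→55680, (B,merge)→172030, (D,nl)→181080 …(+1); best=4680 via (D,hash)
  {ABC}: card=25000; try (A,hash)→6280, (B,hash)→11330, (A,merge)→17730, (B,merge)→92380, (B,nl)→254600, (A,nl)→301080; best=6280 via (A,hash)
  {ABCD}: card=937500; try (D,hash)→33680, (A,hash)→53680, (B,hash)→248105, (D,merge)→407630, (A,merge)→771930, (D,nl_idx)→1143780 …(+4); best=33680 via (D,hash)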